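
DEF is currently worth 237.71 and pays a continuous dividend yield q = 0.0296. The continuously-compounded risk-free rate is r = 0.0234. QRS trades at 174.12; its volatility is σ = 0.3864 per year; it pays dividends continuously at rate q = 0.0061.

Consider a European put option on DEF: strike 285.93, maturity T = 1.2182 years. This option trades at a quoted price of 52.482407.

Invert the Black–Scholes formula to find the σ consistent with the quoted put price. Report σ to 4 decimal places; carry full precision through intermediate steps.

sigma = 0.1719

At σ = 0.1719 the Black–Scholes value reproduces the quote:
σ√T = 0.1719·√1.2182 = 0.189730
d₁ = (ln(S/K) + (r−q+σ²/2)T) / (σ√T) = (ln(237.71/285.93) + (0.0234−0.0296+0.1719²/2)·1.2182) / 0.189730 = (-0.184696 + 0.010446) / 0.189730 = -0.918411
d₂ = d₁ − σ√T = -0.918411 − 0.189730 = -1.108140
e^{−rT} = 0.971897
e^{−qT} = 0.964584
N(−d₁) = 0.820798,  N(−d₂) = 0.866099
V = K·e^{−rT}·N(−d₂) − S·e^{−qT}·N(−d₁) = 240.684170 − 188.201763 = 52.482407 (the quoted price), and the Black–Scholes price is strictly increasing in σ, so σ is unique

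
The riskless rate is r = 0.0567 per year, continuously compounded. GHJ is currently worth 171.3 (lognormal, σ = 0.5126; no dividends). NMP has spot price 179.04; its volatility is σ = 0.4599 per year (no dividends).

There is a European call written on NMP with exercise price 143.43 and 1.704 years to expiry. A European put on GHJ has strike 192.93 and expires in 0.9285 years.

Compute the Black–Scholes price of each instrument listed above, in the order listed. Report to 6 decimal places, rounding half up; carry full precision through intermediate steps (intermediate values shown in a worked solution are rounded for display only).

[NMP call K=143.43]
σ√T = 0.4599·√1.704 = 0.600341
d₁ = (ln(S/K) + (r+σ²/2)T) / (σ√T) = (ln(179.04/143.43) + (0.0567+0.4599²/2)·1.704) / 0.600341 = (0.221762 + 0.276822) / 0.600341 = 0.830501
d₂ = d₁ − σ√T = 0.830501 − 0.600341 = 0.230159
e^{−rT} = 0.907904
N(d₁) = 0.796872,  N(d₂) = 0.591016
price = S·N(d₁) − K·e^{−rT}·N(d₂) = 142.671977 − 76.962486 = 65.709491
[GHJ put K=192.93]
σ√T = 0.5126·√0.9285 = 0.493935
d₁ = (ln(S/K) + (r+σ²/2)T) / (σ√T) = (ln(171.3/192.93) + (0.0567+0.5126²/2)·0.9285) / 0.493935 = (-0.118911 + 0.174632) / 0.493935 = 0.112810
d₂ = d₁ − σ√T = 0.112810 − 0.493935 = -0.381125
e^{−rT} = 0.948716
N(−d₁) = 0.455091,  N(−d₂) = 0.648445
price = K·e^{−rT}·N(−d₂) − S·N(−d₁) = 118.688564 − 77.957032 = 40.731532

price(NMP call K=143.43) = 65.709491
price(GHJ put K=192.93) = 40.731532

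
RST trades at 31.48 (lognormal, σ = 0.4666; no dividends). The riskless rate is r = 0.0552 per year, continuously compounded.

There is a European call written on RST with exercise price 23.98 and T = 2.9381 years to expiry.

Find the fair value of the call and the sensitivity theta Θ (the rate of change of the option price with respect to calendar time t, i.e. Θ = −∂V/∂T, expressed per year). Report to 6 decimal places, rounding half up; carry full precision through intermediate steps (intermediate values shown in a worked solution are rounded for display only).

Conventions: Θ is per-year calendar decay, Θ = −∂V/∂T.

price = 14.683136
Θ = -1.722676

σ√T = 0.4666·√2.9381 = 0.799794
d₁ = (ln(S/K) + (r+σ²/2)T) / (σ√T) = (ln(31.48/23.98) + (0.0552+0.4666²/2)·2.9381) / 0.799794 = (0.272132 + 0.482018) / 0.799794 = 0.942931
d₂ = d₁ − σ√T = 0.942931 − 0.799794 = 0.143137
e^{−rT} = 0.850285
N(d₁) = 0.827142,  N(d₂) = 0.556909
Call price V = S·N(d₁) − K·e^{−rT}·N(d₂) = 26.038428 − 11.355292 = 14.683136
φ(d₁) = (1/√(2π))·e^{−d₁²/2} = 0.255765
Θ = −S·φ(d₁)·σ/(2√T) − r·K·e^{−rT}·N(d₂) = −1.095864 − 0.626812 = -1.722676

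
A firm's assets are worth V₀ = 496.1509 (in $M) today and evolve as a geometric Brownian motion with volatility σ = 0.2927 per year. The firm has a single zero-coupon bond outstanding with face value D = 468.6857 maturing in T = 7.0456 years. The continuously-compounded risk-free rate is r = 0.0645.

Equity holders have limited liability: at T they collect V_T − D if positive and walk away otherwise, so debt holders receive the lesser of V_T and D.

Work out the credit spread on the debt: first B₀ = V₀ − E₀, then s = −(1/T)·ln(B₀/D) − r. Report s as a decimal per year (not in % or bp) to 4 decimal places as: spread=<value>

spread=0.0226

Work the structural quantities from V₀ = 496.1509 against face 468.6857:
d₁ = [ln(V₀/D) + (r + σ²/2)T] / (σ√T)
   = [ln(496.1509/468.6857) + (0.0645 + 0.5·0.2927²)·7.0456] / (0.2927·√7.0456)
   = [0.056948 + 0.756251] / 0.776930 = 1.046683
d₂ = d₁ − σ√T = 1.046683 − 0.776930 = 0.269753
N(d₁) = 0.852377,  N(d₂) = 0.606325,  e^(−rT) = 0.634803
E₀ = V₀·N(d₁) − D·e^(−rT)·N(d₂)
   = 496.1509·0.852377 − 468.6857·0.634803·0.606325 = 242.512098
B₀ = V₀ − E₀ = 496.1509 − 242.512098 = 253.638802
spread = −(1/T)·ln(B₀/D) − r = −(1/7.0456)·ln(253.638802/468.6857) − 0.0645 = 0.02264959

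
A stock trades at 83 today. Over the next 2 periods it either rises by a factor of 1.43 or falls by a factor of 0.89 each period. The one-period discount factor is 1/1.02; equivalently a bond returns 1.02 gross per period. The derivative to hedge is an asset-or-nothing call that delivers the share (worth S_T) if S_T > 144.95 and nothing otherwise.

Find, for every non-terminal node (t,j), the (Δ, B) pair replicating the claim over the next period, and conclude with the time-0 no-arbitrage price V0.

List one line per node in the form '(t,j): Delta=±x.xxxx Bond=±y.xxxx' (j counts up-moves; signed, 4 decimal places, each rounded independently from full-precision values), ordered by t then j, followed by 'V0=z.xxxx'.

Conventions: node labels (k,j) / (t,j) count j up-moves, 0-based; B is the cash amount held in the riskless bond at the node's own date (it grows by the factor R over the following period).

Under the risk-neutral measure, an up-move has probability p* = (R−d)/(u−d) = 0.2407 and values discount at R = 1.02.
Terminal payoffs: V(2,0)=0.0000, V(2,1)=0.0000, V(2,2)=169.7267
  t=1,j=0: stock 73.8700 → up 105.6341 (V=0.0000), down 65.7443 (V=0.0000). Price 0.0000; hedge Δ=0.0000, bond B=0.0000.
  t=1,j=1: stock 118.6900 → up 169.7267 (V=169.7267), down 105.6341 (V=0.0000). Price 40.0590; hedge Δ=2.6481, bond B=-274.2498.
  t=0,j=0: stock 83.0000 → up 118.6900 (V=40.0590), down 73.8700 (V=0.0000). Price 9.4547; hedge Δ=0.8938, bond B=-64.7285.
Sanity check at the root: Δ(0,0)·S0 + B(0,0) reproduces V0 = 9.4547.

(0,0): Delta=0.8938 Bond=-64.7285
(1,0): Delta=0.0000 Bond=0.0000
(1,1): Delta=2.6481 Bond=-274.2498
V0=9.4547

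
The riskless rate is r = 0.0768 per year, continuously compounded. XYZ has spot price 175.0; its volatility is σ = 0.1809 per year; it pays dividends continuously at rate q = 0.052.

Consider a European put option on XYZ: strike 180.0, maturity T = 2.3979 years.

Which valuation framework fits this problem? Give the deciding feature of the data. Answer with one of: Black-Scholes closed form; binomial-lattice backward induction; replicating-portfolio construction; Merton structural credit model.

framework: Black-Scholes closed form

Key observation: the strike-180.0 put on XYZ is European-exercise on a continuously-modelled lognormal underlying, so its value is a single closed-form evaluation.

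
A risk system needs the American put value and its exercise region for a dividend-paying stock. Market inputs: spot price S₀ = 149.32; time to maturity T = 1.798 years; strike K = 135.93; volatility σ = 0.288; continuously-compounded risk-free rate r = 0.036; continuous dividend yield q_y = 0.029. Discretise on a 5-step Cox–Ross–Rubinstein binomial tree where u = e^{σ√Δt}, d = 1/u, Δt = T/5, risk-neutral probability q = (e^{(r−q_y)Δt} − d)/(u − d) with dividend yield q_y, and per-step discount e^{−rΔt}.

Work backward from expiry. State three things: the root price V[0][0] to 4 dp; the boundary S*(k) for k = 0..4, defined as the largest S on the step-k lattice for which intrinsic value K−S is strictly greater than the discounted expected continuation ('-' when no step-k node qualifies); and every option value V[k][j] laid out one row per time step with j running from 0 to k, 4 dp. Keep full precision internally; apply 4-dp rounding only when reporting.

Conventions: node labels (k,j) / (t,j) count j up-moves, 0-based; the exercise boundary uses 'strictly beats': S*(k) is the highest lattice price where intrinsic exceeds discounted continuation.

price = 15.0188
boundary = - - - 88.9416 105.7083
tree:
15.0188
22.7073 6.5656
33.3207 11.0938 1.5232
46.9884 18.4796 2.8798 0.0000
61.0957 30.2217 5.4447 0.0000 0.0000
72.9655 46.9884 10.2941 0.0000 0.0000 0.0000

Δt=0.35960  u=1.18851  d=0.84139  q=0.46419  discount=0.98714
step 5 (expiry): payoffs max(K−S,0) = 72.9655 46.9884 10.2941 0.0000 0.0000 0.0000
step 4: (k=4,j=0): S=74.8343, K−S=61.0957, hold=60.1237 ⇒ V=61.0957 exercise | (k=4,j=1): S=105.7083, K−S=30.2217, hold=29.5700 ⇒ V=30.2217 exercise | (k=4,j=2): S=149.3200, K−S=0.0000, hold=5.4447 ⇒ V=5.4447 continue | (k=4,j=3): S=210.9244, K−S=0.0000, hold=0.0000 ⇒ V=0.0000 continue | (k=4,j=4): S=297.9446, K−S=0.0000, hold=0.0000 ⇒ V=0.0000 continue  boundary S*=105.7083
step 3: (k=3,j=0): S=88.9416, K−S=46.9884, hold=46.1628 ⇒ V=46.9884 exercise | (k=3,j=1): S=125.6359, K−S=10.2941, hold=18.4796 ⇒ V=18.4796 continue | (k=3,j=2): S=177.4689, K−S=0.0000, hold=2.8798 ⇒ V=2.8798 continue | (k=3,j=3): S=250.6866, K−S=0.0000, hold=0.0000 ⇒ V=0.0000 continue  boundary S*=88.9416
step 2: (k=2,j=0): S=105.7083, K−S=30.2217, hold=33.3207 ⇒ V=33.3207 continue | (k=2,j=1): S=149.3200, K−S=0.0000, hold=11.0938 ⇒ V=11.0938 continue | (k=2,j=2): S=210.9244, K−S=0.0000, hold=1.5232 ⇒ V=1.5232 continue  boundary S*=-
step 1: (k=1,j=0): S=125.6359, K−S=10.2941, hold=22.7073 ⇒ V=22.7073 continue | (k=1,j=1): S=177.4689, K−S=0.0000, hold=6.5656 ⇒ V=6.5656 continue  boundary S*=-
step 0: (k=0,j=0): S=149.3200, K−S=0.0000, hold=15.0188 ⇒ V=15.0188 continue  boundary S*=-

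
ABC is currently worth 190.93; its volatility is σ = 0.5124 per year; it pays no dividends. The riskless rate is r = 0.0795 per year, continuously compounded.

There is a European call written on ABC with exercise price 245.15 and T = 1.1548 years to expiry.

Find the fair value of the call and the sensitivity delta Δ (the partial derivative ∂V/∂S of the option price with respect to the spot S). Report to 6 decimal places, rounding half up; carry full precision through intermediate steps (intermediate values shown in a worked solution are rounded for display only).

price = 30.399901
Δ = 0.495249

σ√T = 0.5124·√1.1548 = 0.550633
d₁ = (ln(S/K) + (r+σ²/2)T) / (σ√T) = (ln(190.93/245.15) + (0.0795+0.5124²/2)·1.1548) / 0.550633 = (-0.249963 + 0.243405) / 0.550633 = -0.011910
d₂ = d₁ − σ√T = -0.011910 − 0.550633 = -0.562544
e^{−rT} = 0.912282
N(d₁) = 0.495249,  N(d₂) = 0.286873
Call price V = S·N(d₁) − K·e^{−rT}·N(d₂) = 94.557806 − 64.157906 = 30.399901
Δ = N(d₁) = 0.495249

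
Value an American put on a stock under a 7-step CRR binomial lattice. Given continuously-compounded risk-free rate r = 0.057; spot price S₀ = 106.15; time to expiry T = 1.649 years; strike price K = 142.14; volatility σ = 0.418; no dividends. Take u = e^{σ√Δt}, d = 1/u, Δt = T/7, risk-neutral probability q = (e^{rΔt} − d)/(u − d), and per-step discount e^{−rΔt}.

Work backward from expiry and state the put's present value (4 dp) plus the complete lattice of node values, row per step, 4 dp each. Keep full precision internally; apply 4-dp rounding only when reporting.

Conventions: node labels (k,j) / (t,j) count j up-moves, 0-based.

params: Δt=0.23557 u=1.22492 d=0.81638 q=0.48254 e^(-rΔt)=0.98666
t_7 payoffs: 116.4860 103.6477 84.3847 55.4816 12.1143 0.0000 0.0000 0.0000
k=6: node(6,0) S=31.4242 payoff=110.7158 vs cont=108.8200 → 110.7158 [stop]  node(6,1) S=47.1501 payoff=94.9899 vs cont=93.0941 → 94.9899 [stop]  node(6,2) S=70.7459 payoff=71.3941 vs cont=69.4983 → 71.3941 [stop]  node(6,3) S=106.1500 payoff=35.9900 vs cont=34.0942 → 35.9900 [stop]  node(6,4) S=159.2717 payoff=0.0000 vs cont=6.1850 → 6.1850 [wait]  node(6,5) S=238.9777 payoff=0.0000 vs cont=0.0000 → 0.0000 [wait]  node(6,6) S=358.5717 payoff=0.0000 vs cont=0.0000 → 0.0000 [wait]
k=5: node(5,0) S=38.4923 payoff=103.6477 vs cont=101.7519 → 103.6477 [stop]  node(5,1) S=57.7553 payoff=84.3847 vs cont=82.4888 → 84.3847 [stop]  node(5,2) S=86.6584 payoff=55.4816 vs cont=53.5858 → 55.4816 [stop]  node(5,3) S=130.0257 payoff=12.1143 vs cont=21.3197 → 21.3197 [wait]  node(5,4) S=195.0958 payoff=0.0000 vs cont=3.1578 → 3.1578 [wait]  node(5,5) S=292.7296 payoff=0.0000 vs cont=0.0000 → 0.0000 [wait]
k=4: node(4,0) S=47.1501 payoff=94.9899 vs cont=93.0941 → 94.9899 [stop]  node(4,1) S=70.7459 payoff=71.3941 vs cont=69.4983 → 71.3941 [stop]  node(4,2) S=106.1500 payoff=35.9900 vs cont=38.4769 → 38.4769 [wait]  node(4,3) S=159.2717 payoff=0.0000 vs cont=12.3883 → 12.3883 [wait]  node(4,4) S=238.9777 payoff=0.0000 vs cont=1.6122 → 1.6122 [wait]
k=3: node(3,0) S=57.7553 payoff=84.3847 vs cont=82.4888 → 84.3847 [stop]  node(3,1) S=86.6584 payoff=55.4816 vs cont=54.7698 → 55.4816 [stop]  node(3,2) S=130.0257 payoff=12.1143 vs cont=25.5428 → 25.5428 [wait]  node(3,3) S=195.0958 payoff=0.0000 vs cont=7.0925 → 7.0925 [wait]
k=2: node(2,0) S=70.7459 payoff=71.3941 vs cont=69.4983 → 71.3941 [stop]  node(2,1) S=106.1500 payoff=35.9900 vs cont=40.4876 → 40.4876 [wait]  node(2,2) S=159.2717 payoff=0.0000 vs cont=16.4178 → 16.4178 [wait]
k=1: node(1,0) S=86.6584 payoff=55.4816 vs cont=55.7271 → 55.7271 [wait]  node(1,1) S=130.0257 payoff=12.1143 vs cont=28.4878 → 28.4878 [wait]
k=0: node(0,0) S=106.1500 payoff=35.9900 vs cont=42.0150 → 42.0150 [wait]

price = 42.0150
tree:
42.0150
55.7271 28.4878
71.3941 40.4876 16.4178
84.3847 55.4816 25.5428 7.0925
94.9899 71.3941 38.4769 12.3883 1.6122
103.6477 84.3847 55.4816 21.3197 3.1578 0.0000
110.7158 94.9899 71.3941 35.9900 6.1850 0.0000 0.0000
116.4860 103.6477 84.3847 55.4816 12.1143 0.0000 0.0000 0.0000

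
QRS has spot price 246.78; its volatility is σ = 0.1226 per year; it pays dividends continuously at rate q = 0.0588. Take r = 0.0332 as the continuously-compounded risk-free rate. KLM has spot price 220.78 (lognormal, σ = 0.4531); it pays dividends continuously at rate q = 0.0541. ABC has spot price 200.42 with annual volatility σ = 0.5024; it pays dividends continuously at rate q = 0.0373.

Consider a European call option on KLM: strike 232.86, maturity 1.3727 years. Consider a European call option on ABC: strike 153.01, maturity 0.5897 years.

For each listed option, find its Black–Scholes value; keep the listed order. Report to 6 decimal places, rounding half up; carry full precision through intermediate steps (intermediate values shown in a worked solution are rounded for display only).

price(KLM call K=232.86) = 36.504518
price(ABC call K=153.01) = 55.478123

[KLM call K=232.86]
σ√T = 0.4531·√1.3727 = 0.530862
d₁ = (ln(S/K) + (r−q+σ²/2)T) / (σ√T) = (ln(220.78/232.86) + (0.0332−0.0541+0.4531²/2)·1.3727) / 0.530862 = (-0.053271 + 0.112218) / 0.530862 = 0.111041
d₂ = d₁ − σ√T = 0.111041 − 0.530862 = -0.419822
e^{−rT} = 0.955449
e^{−qT} = 0.928427
N(d₁) = 0.544208,  N(d₂) = 0.337308
price = S·e^{−qT}·N(d₁) − K·e^{−rT}·N(d₂) = 111.550765 − 75.046247 = 36.504518
[ABC call K=153.01]
σ√T = 0.5024·√0.5897 = 0.385803
d₁ = (ln(S/K) + (r−q+σ²/2)T) / (σ√T) = (ln(200.42/153.01) + (0.0332−0.0373+0.5024²/2)·0.5897) / 0.385803 = (0.269912 + 0.072004) / 0.385803 = 0.886246
d₂ = d₁ − σ√T = 0.886246 − 0.385803 = 0.500443
e^{−rT} = 0.980612
e^{−qT} = 0.978244
N(d₁) = 0.812257,  N(d₂) = 0.691618
price = S·e^{−qT}·N(d₁) − K·e^{−rT}·N(d₂) = 159.250975 − 103.772852 = 55.478123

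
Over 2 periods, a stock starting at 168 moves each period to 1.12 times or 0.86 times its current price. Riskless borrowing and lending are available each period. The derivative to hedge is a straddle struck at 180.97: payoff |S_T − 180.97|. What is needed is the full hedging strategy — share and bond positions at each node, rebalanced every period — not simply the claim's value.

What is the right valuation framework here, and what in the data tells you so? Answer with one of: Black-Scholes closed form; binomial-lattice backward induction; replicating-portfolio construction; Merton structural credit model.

Key observation: the mandate to exhibit the hedge at every date and state singles out the replicating-portfolio construction on the 2-period tree with factors 1.12 and 0.86 from 168.

framework: replicating-portfolio construction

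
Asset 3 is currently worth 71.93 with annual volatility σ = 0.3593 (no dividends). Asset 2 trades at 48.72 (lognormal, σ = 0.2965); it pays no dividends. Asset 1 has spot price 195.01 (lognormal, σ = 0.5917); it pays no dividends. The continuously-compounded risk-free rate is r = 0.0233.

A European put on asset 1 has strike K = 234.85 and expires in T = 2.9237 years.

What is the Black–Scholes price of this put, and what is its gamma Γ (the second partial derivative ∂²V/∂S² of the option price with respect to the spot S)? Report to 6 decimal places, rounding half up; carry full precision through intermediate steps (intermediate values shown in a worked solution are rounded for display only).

price = 92.880339
Γ = 0.001874

σ√T = 0.5917·√2.9237 = 1.011738
d₁ = (ln(S/K) + (r+σ²/2)T) / (σ√T) = (ln(195.01/234.85) + (0.0233+0.5917²/2)·2.9237) / 1.011738 = (-0.185896 + 0.579929) / 1.011738 = 0.389461
d₂ = d₁ − σ√T = 0.389461 − 1.011738 = -0.622276
e^{−rT} = 0.934146
N(−d₁) = 0.348467,  N(−d₂) = 0.733120
Put price V = K·e^{−rT}·N(−d₂) − S·N(−d₁) = 160.834980 − 67.954641 = 92.880339
φ(d₁) = (1/√(2π))·e^{−d₁²/2} = 0.369805
Γ = φ(d₁) / (S·σ·√T) = 0.001874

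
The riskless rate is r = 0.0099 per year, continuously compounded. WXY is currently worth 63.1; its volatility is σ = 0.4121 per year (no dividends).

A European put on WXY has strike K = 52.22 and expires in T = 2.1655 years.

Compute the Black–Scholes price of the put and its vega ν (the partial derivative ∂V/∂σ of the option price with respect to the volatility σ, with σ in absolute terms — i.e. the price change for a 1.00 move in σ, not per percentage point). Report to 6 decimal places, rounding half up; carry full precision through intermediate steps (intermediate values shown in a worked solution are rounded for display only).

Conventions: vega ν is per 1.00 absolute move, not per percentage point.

price = 8.397992
ν = 29.977188

σ√T = 0.4121·√2.1655 = 0.606431
d₁ = (ln(S/K) + (r+σ²/2)T) / (σ√T) = (ln(63.1/52.22) + (0.0099+0.4121²/2)·2.1655) / 0.606431 = (0.189255 + 0.205318) / 0.606431 = 0.650648
d₂ = d₁ − σ√T = 0.650648 − 0.606431 = 0.044216
e^{−rT} = 0.978790
N(−d₁) = 0.257637,  N(−d₂) = 0.482366
Put price V = K·e^{−rT}·N(−d₂) − S·N(−d₁) = 24.654885 − 16.256893 = 8.397992
φ(d₁) = (1/√(2π))·e^{−d₁²/2} = 0.322836
ν = S·φ(d₁)·√T = 29.977188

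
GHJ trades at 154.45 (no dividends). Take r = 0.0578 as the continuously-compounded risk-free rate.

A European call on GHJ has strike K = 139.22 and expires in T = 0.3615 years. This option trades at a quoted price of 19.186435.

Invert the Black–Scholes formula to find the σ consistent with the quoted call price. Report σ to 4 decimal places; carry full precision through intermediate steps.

At σ = 0.1859 the Black–Scholes value reproduces the quote:
σ√T = 0.1859·√0.3615 = 0.111772
d₁ = (ln(S/K) + (r+σ²/2)T) / (σ√T) = (ln(154.45/139.22) + (0.0578+0.1859²/2)·0.3615) / 0.111772 = (0.103815 + 0.027141) / 0.111772 = 1.171636
d₂ = d₁ − σ√T = 1.171636 − 0.111772 = 1.059863
e^{−rT} = 0.979322
N(d₁) = 0.879328,  N(d₂) = 0.855397
V = S·N(d₁) − K·e^{−rT}·N(d₂) = 135.812256 − 116.625821 = 19.186435 (matching the quote); vega is positive throughout, so no other σ reproduces this price

sigma = 0.1859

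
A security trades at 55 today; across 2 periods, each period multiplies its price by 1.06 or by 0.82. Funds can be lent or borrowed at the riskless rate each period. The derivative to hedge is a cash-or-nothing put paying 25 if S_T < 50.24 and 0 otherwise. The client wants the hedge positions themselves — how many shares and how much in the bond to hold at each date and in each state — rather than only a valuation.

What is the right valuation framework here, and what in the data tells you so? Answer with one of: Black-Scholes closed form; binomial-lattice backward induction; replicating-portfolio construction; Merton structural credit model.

Key observation: what is demanded is not a single number but the (Δ, B) position at each node of the 1.06/0.82 tree starting at 55; constructing those positions is the replicating-portfolio method.

framework: replicating-portfolio construction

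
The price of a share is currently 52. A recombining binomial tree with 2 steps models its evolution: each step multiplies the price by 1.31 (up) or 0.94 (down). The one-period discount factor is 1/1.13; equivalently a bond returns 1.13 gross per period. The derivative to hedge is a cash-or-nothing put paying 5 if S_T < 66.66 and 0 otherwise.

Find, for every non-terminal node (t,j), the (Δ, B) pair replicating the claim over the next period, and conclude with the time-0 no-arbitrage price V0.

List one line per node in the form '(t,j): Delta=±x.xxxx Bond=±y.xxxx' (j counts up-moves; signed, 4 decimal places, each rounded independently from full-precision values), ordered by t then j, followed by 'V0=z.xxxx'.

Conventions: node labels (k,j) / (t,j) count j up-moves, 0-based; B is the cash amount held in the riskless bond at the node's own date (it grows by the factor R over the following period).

The replicating-portfolio and risk-neutral prices coincide; use p* = (1.13−0.94)/(1.31−0.94) = 0.5135 for the latter.
Payoffs at expiry: V(2,0)=5.0000, V(2,1)=5.0000, V(2,2)=0.0000
  t=1,j=0: stock 48.8800 → up 64.0328 (V=5.0000), down 45.9472 (V=5.0000). Price 4.4248; hedge Δ=0.0000, bond B=4.4248.
  t=1,j=1: stock 68.1200 → up 89.2372 (V=0.0000), down 64.0328 (V=5.0000). Price 2.1526; hedge Δ=-0.1984, bond B=15.6661.
  t=0,j=0: stock 52.0000 → up 68.1200 (V=2.1526), down 48.8800 (V=4.4248). Price 2.8832; hedge Δ=-0.1181, bond B=9.0242.
Sanity check at the root: Δ(0,0)·S0 + B(0,0) reproduces V0 = 2.8832.

(0,0): Delta=-0.1181 Bond=9.0242
(1,0): Delta=0.0000 Bond=4.4248
(1,1): Delta=-0.1984 Bond=15.6661
V0=2.8832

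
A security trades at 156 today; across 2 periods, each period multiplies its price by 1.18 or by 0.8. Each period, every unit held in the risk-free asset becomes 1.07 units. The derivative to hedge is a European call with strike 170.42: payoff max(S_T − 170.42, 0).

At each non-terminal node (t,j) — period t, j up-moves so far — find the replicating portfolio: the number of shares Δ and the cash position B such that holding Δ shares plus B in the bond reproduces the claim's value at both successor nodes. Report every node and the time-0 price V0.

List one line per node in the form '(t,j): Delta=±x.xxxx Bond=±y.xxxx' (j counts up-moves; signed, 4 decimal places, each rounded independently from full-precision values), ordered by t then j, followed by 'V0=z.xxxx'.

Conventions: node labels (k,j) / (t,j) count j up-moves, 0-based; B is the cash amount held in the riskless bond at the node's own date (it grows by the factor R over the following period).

(0,0): Delta=0.5242 Bond=-61.1382
(1,0): Delta=0.0000 Bond=0.0000
(1,1): Delta=0.6690 Bond=-92.0697
V0=20.6342

No-arbitrage ⇒ martingale measure with p* = (R−d)/(u−d) = 0.7105.
Payoffs at expiry: V(2,0)=0.0000, V(2,1)=0.0000, V(2,2)=46.7944
(1,0): S=124.8000. Δ = (V_up−V_dn)/(S_up−S_dn) = (0.0000−0.0000)/(147.2640−99.8400) = 0.0000. V = [p*·0.0000 + (1−p*)·0.0000]/1.07 = 0.0000. B = V − Δ·S = 0.0000.
(1,1): S=184.0800. Δ = (V_up−V_dn)/(S_up−S_dn) = (46.7944−0.0000)/(217.2144−147.2640) = 0.6690. V = [p*·46.7944 + (1−p*)·0.0000]/1.07 = 31.0735. B = V − Δ·S = -92.0697.
(0,0): S=156.0000. Δ = (V_up−V_dn)/(S_up−S_dn) = (31.0735−0.0000)/(184.0800−124.8000) = 0.5242. V = [p*·31.0735 + (1−p*)·0.0000]/1.07 = 20.6342. B = V − Δ·S = -61.1382.
Verification: the root portfolio costs Δ(0,0)·S0 + B(0,0) = 20.6342, matching V0.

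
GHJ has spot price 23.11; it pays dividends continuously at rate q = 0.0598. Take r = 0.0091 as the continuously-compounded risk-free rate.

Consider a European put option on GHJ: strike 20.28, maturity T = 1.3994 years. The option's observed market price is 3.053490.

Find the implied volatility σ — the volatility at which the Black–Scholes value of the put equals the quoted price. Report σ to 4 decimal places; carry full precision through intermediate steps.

sigma = 0.3765

At σ = 0.3765 the Black–Scholes value reproduces the quote:
σ√T = 0.3765·√1.3994 = 0.445385
d₁ = (ln(S/K) + (r−q+σ²/2)T) / (σ√T) = (ln(23.11/20.28) + (0.0091−0.0598+0.3765²/2)·1.3994) / 0.445385 = (0.130630 + 0.028234) / 0.445385 = 0.356690
d₂ = d₁ − σ√T = 0.356690 − 0.445385 = -0.088695
e^{−rT} = 0.987346
e^{−qT} = 0.919722
N(−d₁) = 0.360662,  N(−d₂) = 0.535338
V = K·e^{−rT}·N(−d₂) − S·e^{−qT}·N(−d₁) = 10.719272 − 7.665783 = 3.053490 (the quoted price), and the Black–Scholes price is strictly increasing in σ, so σ is unique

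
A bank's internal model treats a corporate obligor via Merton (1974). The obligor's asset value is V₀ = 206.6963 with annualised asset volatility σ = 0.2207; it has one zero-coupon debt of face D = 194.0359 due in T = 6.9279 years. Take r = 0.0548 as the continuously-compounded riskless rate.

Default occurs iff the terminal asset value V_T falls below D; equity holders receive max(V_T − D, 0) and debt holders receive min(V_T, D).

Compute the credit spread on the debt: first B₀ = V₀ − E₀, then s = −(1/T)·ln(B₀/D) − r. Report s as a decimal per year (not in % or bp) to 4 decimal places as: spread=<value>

spread=0.0137

Apply the equity-as-call identities (strike 194.0359, horizon 6.9279 years):
d₁ = [ln(V₀/D) + (r + σ²/2)T] / (σ√T)
   = [ln(206.6963/194.0359) + (0.0548 + 0.5·0.2207²)·6.9279] / (0.2207·√6.9279)
   = [0.063207 + 0.548373] / 0.580902 = 1.052810
d₂ = d₁ − σ√T = 1.052810 − 0.580902 = 0.471908
N(d₁) = 0.853786,  N(d₂) = 0.681504,  e^(−rT) = 0.684102
E₀ = V₀·N(d₁) − D·e^(−rT)·N(d₂)
   = 206.6963·0.853786 − 194.0359·0.684102·0.681504 = 86.011429
B₀ = V₀ − E₀ = 206.6963 − 86.011429 = 120.684871
spread = −(1/T)·ln(B₀/D) − r = −(1/6.9279)·ln(120.684871/194.0359) − 0.0548 = 0.01374320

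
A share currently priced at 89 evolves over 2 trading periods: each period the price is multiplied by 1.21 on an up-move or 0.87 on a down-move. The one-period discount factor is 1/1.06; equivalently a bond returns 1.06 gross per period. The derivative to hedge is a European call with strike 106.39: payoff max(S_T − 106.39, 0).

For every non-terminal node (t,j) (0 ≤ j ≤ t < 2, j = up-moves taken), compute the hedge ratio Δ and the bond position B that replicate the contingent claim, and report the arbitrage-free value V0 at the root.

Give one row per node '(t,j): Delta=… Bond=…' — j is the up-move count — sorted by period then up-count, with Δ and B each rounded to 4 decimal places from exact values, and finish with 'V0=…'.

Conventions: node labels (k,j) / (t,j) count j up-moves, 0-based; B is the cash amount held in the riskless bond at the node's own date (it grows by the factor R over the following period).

(0,0): Delta=0.4166 Bond=-30.4349
(1,0): Delta=0.0000 Bond=0.0000
(1,1): Delta=0.6532 Bond=-57.7302
V0=6.6467

No-arbitrage ⇒ martingale measure with p* = (R−d)/(u−d) = 0.5588.
Expiry values: V(2,0)=0.0000, V(2,1)=0.0000, V(2,2)=23.9149
  t=1,j=0: stock 77.4300 → up 93.6903 (V=0.0000), down 67.3641 (V=0.0000). Price 0.0000; hedge Δ=0.0000, bond B=0.0000.
  t=1,j=1: stock 107.6900 → up 130.3049 (V=23.9149), down 93.6903 (V=0.0000). Price 12.6077; hedge Δ=0.6532, bond B=-57.7302.
  t=0,j=0: stock 89.0000 → up 107.6900 (V=12.6077), down 77.4300 (V=0.0000). Price 6.6467; hedge Δ=0.4166, bond B=-30.4349.
Check: Δ(0,0)·S0 + B(0,0) = 6.6467 = V0.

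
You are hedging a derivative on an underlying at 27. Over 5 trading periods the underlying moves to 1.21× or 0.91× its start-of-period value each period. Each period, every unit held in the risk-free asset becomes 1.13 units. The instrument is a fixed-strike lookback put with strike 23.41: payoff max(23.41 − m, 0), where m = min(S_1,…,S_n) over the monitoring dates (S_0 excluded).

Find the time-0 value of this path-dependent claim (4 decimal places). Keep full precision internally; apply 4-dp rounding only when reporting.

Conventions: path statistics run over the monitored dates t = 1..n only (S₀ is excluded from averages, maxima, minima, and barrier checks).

With p* = (R−d)/(u−d) = 0.7333, sum probability × payoff across the paths and divide by R^5.
Enumerate all 2^5 = 32 price paths (U = up ×1.21, D = down ×0.91); each path with k up-moves has probability p*^k·(1−p*)^(5−k).
DDDDD: m=16.8489, payoff=6.5611, prob=0.001348
UDDDD: m=22.4034, payoff=1.0066, prob=0.003708
DUDDD: m=22.4034, payoff=1.0066, prob=0.003708
UUDDD: m=29.7892, payoff=0.0000, prob=0.010198
DDUDD: m=22.3587, payoff=1.0513, prob=0.003708
UDUDD: m=29.7297, payoff=0.0000, prob=0.010198
DUUDD: m=24.5700, payoff=0.0000, prob=0.010198
UUUDD: m=32.6700, payoff=0.0000, prob=0.028044
DDDUD: m=20.3464, payoff=3.0636, prob=0.003708
UDDUD: m=27.0540, payoff=0.0000, prob=0.010198
DUDUD: m=24.5700, payoff=0.0000, prob=0.010198
UUDUD: m=32.6700, payoff=0.0000, prob=0.028044
DDUUD: m=22.3587, payoff=1.0513, prob=0.010198
UDUUD: m=29.7297, payoff=0.0000, prob=0.028044
DUUUD: m=24.5700, payoff=0.0000, prob=0.028044
UUUUD: m=32.6700, payoff=0.0000, prob=0.077121
DDDDU: m=18.5152, payoff=4.8948, prob=0.003708
UDDDU: m=24.6192, payoff=0.0000, prob=0.010198
DUDDU: m=24.5700, payoff=0.0000, prob=0.010198
UUDDU: m=32.6700, payoff=0.0000, prob=0.028044
DDUDU: m=22.3587, payoff=1.0513, prob=0.010198
UDUDU: m=29.7297, payoff=0.0000, prob=0.028044
DUUDU: m=24.5700, payoff=0.0000, prob=0.028044
UUUDU: m=32.6700, payoff=0.0000, prob=0.077121
DDDUU: m=20.3464, payoff=3.0636, prob=0.010198
UDDUU: m=27.0540, payoff=0.0000, prob=0.028044
DUDUU: m=24.5700, payoff=0.0000, prob=0.028044
UUDUU: m=32.6700, payoff=0.0000, prob=0.077121
DDUUU: m=22.3587, payoff=1.0513, prob=0.028044
UDUUU: m=29.7297, payoff=0.0000, prob=0.077121
DUUUU: m=24.5700, payoff=0.0000, prob=0.077121
UUUUU: m=32.6700, payoff=0.0000, prob=0.212084
Price = Σ prob·payoff / R^5 = 0.131890 / 1.842435 = 0.0716

price = 0.0716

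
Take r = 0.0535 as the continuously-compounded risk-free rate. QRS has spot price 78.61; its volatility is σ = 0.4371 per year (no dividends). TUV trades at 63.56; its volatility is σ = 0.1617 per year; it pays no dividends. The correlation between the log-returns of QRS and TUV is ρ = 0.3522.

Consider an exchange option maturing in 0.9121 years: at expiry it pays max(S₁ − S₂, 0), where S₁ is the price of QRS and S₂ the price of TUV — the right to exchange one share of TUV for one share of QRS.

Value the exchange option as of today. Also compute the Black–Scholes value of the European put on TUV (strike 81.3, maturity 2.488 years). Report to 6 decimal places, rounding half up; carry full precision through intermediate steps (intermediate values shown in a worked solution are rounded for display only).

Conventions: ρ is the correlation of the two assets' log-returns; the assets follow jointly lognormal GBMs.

exchange price = 20.098622
price(TUV put K=81.3) = 11.296018

σ_eff = √(σ₁² + σ₂² − 2ρσ₁σ₂) = √(0.4371² + 0.1617² − 2·0.3522·0.4371·0.1617) = 0.409166
d₁ = (ln(S₁/S₂) + (q₂ − q₁ + σ_eff²/2)T) / (σ_eff√T) = (ln(78.61/63.56) + (0.0 − 0.0 + 0.083708)·0.9121) / 0.390770 = 0.739221
d₂ = d₁ − σ_eff√T = 0.739221 − 0.390770 = 0.348451
N(d₁) = 0.770113,  N(d₂) = 0.636249
V = S₁·e^{−q₁T}·N(d₁) − S₂·e^{−q₂T}·N(d₂) = 60.538621 − 40.439999 = 20.098622
[vanilla: TUV put K=81.3]
σ√T = 0.1617·√2.488 = 0.255056
d₁ = (ln(S/K) + (r+σ²/2)T) / (σ√T) = (ln(63.56/81.3) + (0.0535+0.1617²/2)·2.488) / 0.255056 = (-0.246162 + 0.165635) / 0.255056 = -0.315723
d₂ = d₁ − σ√T = -0.315723 − 0.255056 = -0.570779
e^{−rT} = 0.875371
N(−d₁) = 0.623894,  N(−d₂) = 0.715925
price = K·e^{−rT}·N(−d₂) − S·N(−d₁) = 50.950693 − 39.654675 = 11.296018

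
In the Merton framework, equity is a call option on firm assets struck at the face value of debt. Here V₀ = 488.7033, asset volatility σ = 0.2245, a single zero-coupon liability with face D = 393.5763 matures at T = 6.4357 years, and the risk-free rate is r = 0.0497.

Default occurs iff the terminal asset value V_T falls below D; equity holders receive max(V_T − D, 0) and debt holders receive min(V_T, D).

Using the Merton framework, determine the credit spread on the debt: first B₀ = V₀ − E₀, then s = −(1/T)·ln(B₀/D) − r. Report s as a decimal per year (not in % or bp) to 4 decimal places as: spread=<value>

spread=0.0109

With assets at 488.7033 and a single debt payment of 393.5763 at 6.4357 years:
d₁ = [ln(V₀/D) + (r + σ²/2)T] / (σ√T)
   = [ln(488.7033/393.5763) + (0.0497 + 0.5·0.2245²)·6.4357] / (0.2245·√6.4357)
   = [0.216481 + 0.482035] / 0.569527 = 1.226483
d₂ = d₁ − σ√T = 1.226483 − 0.569527 = 0.656957
N(d₁) = 0.889992,  N(d₂) = 0.744396,  e^(−rT) = 0.726255
E₀ = V₀·N(d₁) − D·e^(−rT)·N(d₂)
   = 488.7033·0.889992 − 393.5763·0.726255·0.744396 = 222.166260
B₀ = V₀ − E₀ = 488.7033 − 222.166260 = 266.537040
spread = −(1/T)·ln(B₀/D) − r = −(1/6.4357)·ln(266.537040/393.5763) − 0.0497 = 0.01086245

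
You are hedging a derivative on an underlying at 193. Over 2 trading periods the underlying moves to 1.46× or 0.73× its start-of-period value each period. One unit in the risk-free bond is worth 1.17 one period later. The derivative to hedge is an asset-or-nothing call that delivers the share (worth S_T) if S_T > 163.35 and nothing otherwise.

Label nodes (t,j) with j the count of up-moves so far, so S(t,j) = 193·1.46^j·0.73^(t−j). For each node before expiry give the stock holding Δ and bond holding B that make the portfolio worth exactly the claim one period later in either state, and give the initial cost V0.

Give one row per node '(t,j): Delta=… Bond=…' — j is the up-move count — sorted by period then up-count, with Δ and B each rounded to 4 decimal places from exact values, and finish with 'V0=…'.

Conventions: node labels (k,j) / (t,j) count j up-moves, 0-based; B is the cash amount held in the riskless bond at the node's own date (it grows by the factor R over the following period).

Risk-neutral probability p* = (R−d)/(u−d) = (1.17−0.73)/(1.46−0.73) = 0.6027.
Expiry values: V(2,0)=0.0000, V(2,1)=205.6994, V(2,2)=411.3988
  t=1,j=0: stock 140.8900 → up 205.6994 (V=205.6994), down 102.8497 (V=0.0000). Price 105.9685; hedge Δ=2.0000, bond B=-175.8115.
  t=1,j=1: stock 281.7800 → up 411.3988 (V=411.3988), down 205.6994 (V=205.6994). Price 281.7800; hedge Δ=1.0000, bond B=0.0000.
  t=0,j=0: stock 193.0000 → up 281.7800 (V=281.7800), down 140.8900 (V=105.9685). Price 181.1428; hedge Δ=1.2479, bond B=-59.6948.
Verification: the root portfolio costs Δ(0,0)·S0 + B(0,0) = 181.1428, matching V0.

(0,0): Delta=1.2479 Bond=-59.6948
(1,0): Delta=2.0000 Bond=-175.8115
(1,1): Delta=1.0000 Bond=0.0000
V0=181.1428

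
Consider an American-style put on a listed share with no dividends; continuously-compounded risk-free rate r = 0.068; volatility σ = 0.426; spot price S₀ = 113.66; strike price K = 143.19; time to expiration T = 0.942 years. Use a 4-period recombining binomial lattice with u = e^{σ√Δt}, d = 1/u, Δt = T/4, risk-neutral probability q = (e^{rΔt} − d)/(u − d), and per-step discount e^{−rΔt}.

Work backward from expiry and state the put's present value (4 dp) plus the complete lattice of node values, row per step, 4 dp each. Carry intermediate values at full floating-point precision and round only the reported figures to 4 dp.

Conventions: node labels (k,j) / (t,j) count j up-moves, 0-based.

Δt=0.23550  u=1.22965  d=0.81324  q=0.48727  discount=0.98411
step 4 (expiry): payoffs max(K−S,0) = 93.4759 68.0202 29.5300 0.0000 0.0000
k=3: (k=3,j=0): S=61.1310, K−S=82.0590, hold=79.7842 ⇒ V=82.0590 exercise | (k=3,j=1): S=92.4327, K−S=50.7573, hold=48.4825 ⇒ V=50.7573 exercise | (k=3,j=2): S=139.7622, K−S=3.4278, hold=14.9005 ⇒ V=14.9005 continue | (k=3,j=3): S=211.3264, K−S=0.0000, hold=0.0000 ⇒ V=0.0000 continue
k=2: (k=2,j=0): S=75.1698, K−S=68.0202, hold=65.7454 ⇒ V=68.0202 exercise | (k=2,j=1): S=113.6600, K−S=29.5300, hold=32.7567 ⇒ V=32.7567 continue | (k=2,j=2): S=171.8588, K−S=0.0000, hold=7.5186 ⇒ V=7.5186 continue
k=1: (k=1,j=0): S=92.4327, K−S=50.7573, hold=50.0298 ⇒ V=50.7573 exercise | (k=1,j=1): S=139.7622, K−S=3.4278, hold=20.1339 ⇒ V=20.1339 continue
k=0: (k=0,j=0): S=113.6600, K−S=29.5300, hold=35.2662 ⇒ V=35.2662 continue

price = 35.2662
tree:
35.2662
50.7573 20.1339
68.0202 32.7567 7.5186
82.0590 50.7573 14.9005 0.0000
93.4759 68.0202 29.5300 0.0000 0.0000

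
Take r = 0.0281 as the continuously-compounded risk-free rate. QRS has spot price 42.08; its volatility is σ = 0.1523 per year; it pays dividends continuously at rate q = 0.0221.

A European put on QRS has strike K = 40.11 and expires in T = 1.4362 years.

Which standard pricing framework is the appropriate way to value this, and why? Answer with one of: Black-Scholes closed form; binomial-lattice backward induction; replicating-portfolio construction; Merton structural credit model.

framework: Black-Scholes closed form

Key observation: a European claim on QRS (strike 40.11) — a lognormal (GBM) underlying with constant rate and volatility — has an exact closed-form value; no lattice or capital structure is involved.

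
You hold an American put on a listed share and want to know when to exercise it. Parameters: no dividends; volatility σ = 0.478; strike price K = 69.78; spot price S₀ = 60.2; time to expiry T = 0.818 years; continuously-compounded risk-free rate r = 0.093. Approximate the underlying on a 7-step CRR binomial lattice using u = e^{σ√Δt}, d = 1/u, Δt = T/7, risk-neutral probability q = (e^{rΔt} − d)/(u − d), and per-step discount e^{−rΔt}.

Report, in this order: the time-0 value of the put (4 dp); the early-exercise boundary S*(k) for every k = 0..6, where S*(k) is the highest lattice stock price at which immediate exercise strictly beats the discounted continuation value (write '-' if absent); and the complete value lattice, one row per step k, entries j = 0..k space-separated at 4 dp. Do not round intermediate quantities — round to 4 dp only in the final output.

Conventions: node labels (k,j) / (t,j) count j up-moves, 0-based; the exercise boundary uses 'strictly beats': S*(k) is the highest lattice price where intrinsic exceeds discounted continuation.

price = 13.9544
boundary = - - 43.4178 36.8726 43.4178 51.1249 60.2000
tree:
13.9544
19.5392 8.5097
26.3622 12.9427 4.1310
32.9074 18.9375 7.0532 1.2118
38.4659 26.3622 11.7076 2.4141 0.0000
43.1865 32.9074 18.6551 4.8090 0.0000 0.0000
47.1955 38.4659 26.3622 9.5800 0.0000 0.0000 0.0000
50.6001 43.1865 32.9074 18.6551 0.0000 0.0000 0.0000 0.0000

Δt=0.11686  u=1.17751  d=0.84925  q=0.49253  discount=0.98919
step 7 (expiry): payoffs max(K−S,0) = 50.6001 43.1865 32.9074 18.6551 0.0000 0.0000 0.0000 0.0000
step 6: (k=6,j=0): S=22.5845, K−S=47.1955, hold=46.4412 ⇒ V=47.1955 exercise | (k=6,j=1): S=31.3141, K−S=38.4659, hold=37.7117 ⇒ V=38.4659 exercise | (k=6,j=2): S=43.4178, K−S=26.3622, hold=25.6079 ⇒ V=26.3622 exercise | (k=6,j=3): S=60.2000, K−S=9.5800, hold=9.3646 ⇒ V=9.5800 exercise | (k=6,j=4): S=83.4690, K−S=0.0000, hold=0.0000 ⇒ V=0.0000 continue | (k=6,j=5): S=115.7320, K−S=0.0000, hold=0.0000 ⇒ V=0.0000 continue | (k=6,j=6): S=160.4657, K−S=0.0000, hold=0.0000 ⇒ V=0.0000 continue  boundary S*=60.2000
step 5: (k=5,j=0): S=26.5935, K−S=43.1865, hold=42.4323 ⇒ V=43.1865 exercise | (k=5,j=1): S=36.8726, K−S=32.9074, hold=32.1532 ⇒ V=32.9074 exercise | (k=5,j=2): S=51.1249, K−S=18.6551, hold=17.9009 ⇒ V=18.6551 exercise | (k=5,j=3): S=70.8861, K−S=0.0000, hold=4.8090 ⇒ V=4.8090 continue | (k=5,j=4): S=98.2855, K−S=0.0000, hold=0.0000 ⇒ V=0.0000 continue | (k=5,j=5): S=136.2755, K−S=0.0000, hold=0.0000 ⇒ V=0.0000 continue  boundary S*=51.1249
step 4: (k=4,j=0): S=31.3141, K−S=38.4659, hold=37.7117 ⇒ V=38.4659 exercise | (k=4,j=1): S=43.4178, K−S=26.3622, hold=25.6079 ⇒ V=26.3622 exercise | (k=4,j=2): S=60.2000, K−S=9.5800, hold=11.7076 ⇒ V=11.7076 continue | (k=4,j=3): S=83.4690, K−S=0.0000, hold=2.4141 ⇒ V=2.4141 continue | (k=4,j=4): S=115.7320, K−S=0.0000, hold=0.0000 ⇒ V=0.0000 continue  boundary S*=43.4178
step 3: (k=3,j=0): S=36.8726, K−S=32.9074, hold=32.1532 ⇒ V=32.9074 exercise | (k=3,j=1): S=51.1249, K−S=18.6551, hold=18.9375 ⇒ V=18.9375 continue | (k=3,j=2): S=70.8861, K−S=0.0000, hold=7.0532 ⇒ V=7.0532 continue | (k=3,j=3): S=98.2855, K−S=0.0000, hold=1.2118 ⇒ V=1.2118 continue  boundary S*=36.8726
step 2: (k=2,j=0): S=43.4178, K−S=26.3622, hold=25.7455 ⇒ V=26.3622 exercise | (k=2,j=1): S=60.2000, K−S=9.5800, hold=12.9427 ⇒ V=12.9427 continue | (k=2,j=2): S=83.4690, K−S=0.0000, hold=4.1310 ⇒ V=4.1310 continue  boundary S*=43.4178
step 1: (k=1,j=0): S=51.1249, K−S=18.6551, hold=19.5392 ⇒ V=19.5392 continue | (k=1,j=1): S=70.8861, K−S=0.0000, hold=8.5097 ⇒ V=8.5097 continue  boundary S*=-
step 0: (k=0,j=0): S=60.2000, K−S=9.5800, hold=13.9544 ⇒ V=13.9544 continue  boundary S*=-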